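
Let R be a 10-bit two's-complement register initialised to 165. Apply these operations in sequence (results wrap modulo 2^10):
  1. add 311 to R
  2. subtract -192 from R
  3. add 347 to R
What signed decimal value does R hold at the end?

-9

Start: R = 165 = 0010100101.
R = 165 + 311 = 476 = 0111011100
R = 476 − (-192) = 668; wraps to -356 = 1010011100
R = -356 + 347 = -9 = 1111110111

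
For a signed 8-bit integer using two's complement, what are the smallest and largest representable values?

Minimum: −2^7 = -128.
Maximum: 2^7 − 1 = 127.

min = -128, max = 127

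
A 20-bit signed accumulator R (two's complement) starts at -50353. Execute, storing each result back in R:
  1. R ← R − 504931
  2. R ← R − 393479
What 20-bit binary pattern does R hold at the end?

00011000010111100101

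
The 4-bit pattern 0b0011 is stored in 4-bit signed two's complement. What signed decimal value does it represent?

3

MSB is 0, so the value is non-negative: 0011 = 3.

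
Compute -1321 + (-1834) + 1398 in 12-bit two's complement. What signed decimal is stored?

-1757

-1321 + (-1834) = -3155 → wraps to 941 (001110101101)
941 + 1398 = 2339 → wraps to -1757 (100100100011)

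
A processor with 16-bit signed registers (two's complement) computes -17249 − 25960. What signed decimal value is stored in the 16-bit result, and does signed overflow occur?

-17249 → 1011110010011111
25960 → 0110010101101000
Subtract via negate-and-add: invert 0110010101101000 + 1 = 1001101010011000 (i.e. -25960).
  1011110010011111
+ 1001101010011000
= 0101011100110111  (discard carry-out 1)
Result 0101011100110111: MSB = 0 → value 22327.
Both addends (after negating the subtrahend) are negative but the stored result is non-negative: signed overflow. The true value -17249 − 25960 = -43209 lies outside [-32768, 32767].

22327; overflow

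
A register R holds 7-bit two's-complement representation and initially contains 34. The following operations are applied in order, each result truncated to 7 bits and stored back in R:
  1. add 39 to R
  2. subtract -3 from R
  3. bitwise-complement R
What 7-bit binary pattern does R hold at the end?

Start: R = 34 = 0100010.
R = 34 + 39 = 73; wraps to -55 = 1001001
R = -55 − (-3) = -52 = 1001100
R = NOT 1001100 = 0110011 = 51

0110011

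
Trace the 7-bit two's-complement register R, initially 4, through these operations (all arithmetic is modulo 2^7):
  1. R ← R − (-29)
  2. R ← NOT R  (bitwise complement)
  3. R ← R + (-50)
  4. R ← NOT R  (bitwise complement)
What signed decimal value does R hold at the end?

-45

Start: R = 4 = 0000100.
R = 4 − (-29) = 33 = 0100001
R = NOT 0100001 = 1011110 = -34
R = -34 + (-50) = -84; wraps to 44 = 0101100
R = NOT 0101100 = 1010011 = -45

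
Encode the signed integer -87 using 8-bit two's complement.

10101001

|-87| = 87 = 01010111 in 8 bits.
Invert the bits: 10101000. Add 1: 10101001.
Check: 10101001 reads as 169 − 256 = -87.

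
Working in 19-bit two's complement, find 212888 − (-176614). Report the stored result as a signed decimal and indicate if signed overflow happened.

212888 → 0110011111110011000
-176614 → 1010100111000011010
Subtract via negate-and-add: invert 1010100111000011010 + 1 = 0101011000111100110 (i.e. 176614).
  0110011111110011000
+ 0101011000111100110
= 1011111000101111110
Result 1011111000101111110: MSB = 1 → 389502 − 524288 = -134786.
Both addends (after negating the subtrahend) are non-negative but the stored result is negative: signed overflow. The true value 212888 − (-176614) = 389502 lies outside [-262144, 262143].

-134786; overflow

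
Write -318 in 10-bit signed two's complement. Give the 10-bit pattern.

|-318| = 318 = 0100111110 in 10 bits.
Invert the bits: 1011000001. Add 1: 1011000010.
Check: 1011000010 reads as 706 − 1024 = -318.

1011000010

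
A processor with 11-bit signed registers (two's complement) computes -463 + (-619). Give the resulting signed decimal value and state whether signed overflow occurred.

-463 → 11000110001
-619 → 10110010101
  11000110001
+ 10110010101
= 01111000110  (discard carry-out 1)
Result 01111000110: MSB = 0 → value 966.
Both addends are negative but the stored result is non-negative: signed overflow. The true value -463 + (-619) = -1082 lies outside [-1024, 1023].

966; overflow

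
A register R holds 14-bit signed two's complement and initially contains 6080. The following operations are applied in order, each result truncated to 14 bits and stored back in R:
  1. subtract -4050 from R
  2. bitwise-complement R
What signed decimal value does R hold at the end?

Start: R = 6080 = 01011111000000.
R = 6080 − (-4050) = 10130; wraps to -6254 = 10011110010010
R = NOT 10011110010010 = 01100001101101 = 6253

6253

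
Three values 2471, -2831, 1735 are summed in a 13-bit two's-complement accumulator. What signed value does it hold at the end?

2471 + (-2831) = -360 (1111010011000)
-360 + 1735 = 1375 (0010101011111)

1375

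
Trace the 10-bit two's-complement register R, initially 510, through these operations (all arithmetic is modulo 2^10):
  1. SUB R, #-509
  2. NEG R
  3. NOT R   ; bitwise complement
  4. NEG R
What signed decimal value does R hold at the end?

Start: R = 510 = 0111111110.
R = 510 − (-509) = 1019; wraps to -5 = 1111111011
R = −(-5) = 5 = 0000000101
R = NOT 0000000101 = 1111111010 = -6
R = −(-6) = 6 = 0000000110

6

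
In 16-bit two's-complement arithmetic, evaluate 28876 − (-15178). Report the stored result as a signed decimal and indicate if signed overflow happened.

-21482; overflow

28876 → 0111000011001100
-15178 → 1100010010110110
Subtract via negate-and-add: invert 1100010010110110 + 1 = 0011101101001010 (i.e. 15178).
  0111000011001100
+ 0011101101001010
= 1010110000010110
Result 1010110000010110: MSB = 1 → 44054 − 65536 = -21482.
Both addends (after negating the subtrahend) are non-negative but the stored result is negative: signed overflow. The true value 28876 − (-15178) = 44054 lies outside [-32768, 32767].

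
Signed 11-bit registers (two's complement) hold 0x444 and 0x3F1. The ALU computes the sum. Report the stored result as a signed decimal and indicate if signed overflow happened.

53; no overflow

0x444 = 10001000100 = -956 (signed)
0x3F1 = 01111110001 = 1009 (signed)
  10001000100
+ 01111110001
= 00000110101  (discard carry-out 1)
Result 00000110101: MSB = 0 → value 53.
Addends have opposite signs, so signed overflow cannot occur.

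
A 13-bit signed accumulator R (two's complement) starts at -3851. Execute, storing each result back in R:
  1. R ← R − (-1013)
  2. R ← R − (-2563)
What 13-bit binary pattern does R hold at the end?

1111011101101

Start: R = -3851 = 1000011110101.
R = -3851 − (-1013) = -2838 = 1010011101010
R = -2838 − (-2563) = -275 = 1111011101101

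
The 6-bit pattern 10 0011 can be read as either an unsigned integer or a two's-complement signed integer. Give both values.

unsigned = 35, signed = -29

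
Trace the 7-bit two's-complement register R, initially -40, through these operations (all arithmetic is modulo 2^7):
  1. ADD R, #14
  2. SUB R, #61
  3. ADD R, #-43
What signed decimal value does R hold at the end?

-2

Start: R = -40 = 1011000.
R = -40 + 14 = -26 = 1100110
R = -26 − 61 = -87; wraps to 41 = 0101001
R = 41 + (-43) = -2 = 1111110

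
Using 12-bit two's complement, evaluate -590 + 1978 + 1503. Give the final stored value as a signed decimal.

-590 + 1978 = 1388 (010101101100)
1388 + 1503 = 2891 → wraps to -1205 (101101001011)

-1205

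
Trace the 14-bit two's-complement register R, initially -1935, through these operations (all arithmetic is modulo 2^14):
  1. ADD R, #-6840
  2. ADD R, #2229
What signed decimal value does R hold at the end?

-6546

Start: R = -1935 = 11100001110001.
R = -1935 + (-6840) = -8775; wraps to 7609 = 01110110111001
R = 7609 + 2229 = 9838; wraps to -6546 = 10011001101110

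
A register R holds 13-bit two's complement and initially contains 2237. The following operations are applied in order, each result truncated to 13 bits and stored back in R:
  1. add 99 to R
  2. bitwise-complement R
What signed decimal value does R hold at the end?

Start: R = 2237 = 0100010111101.
R = 2237 + 99 = 2336 = 0100100100000
R = NOT 0100100100000 = 1011011011111 = -2337

-2337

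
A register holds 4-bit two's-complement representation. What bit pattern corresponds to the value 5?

5 is non-negative, so write it directly in 4 bits: 0101.

0101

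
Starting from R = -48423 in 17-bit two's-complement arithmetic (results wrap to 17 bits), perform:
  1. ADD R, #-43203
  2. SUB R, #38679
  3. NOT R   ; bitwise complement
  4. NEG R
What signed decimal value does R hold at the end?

768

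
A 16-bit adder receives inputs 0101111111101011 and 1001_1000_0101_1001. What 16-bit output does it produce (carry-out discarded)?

  0101111111101011
+ 1001100001011001
= 1111100001000100

1111100001000100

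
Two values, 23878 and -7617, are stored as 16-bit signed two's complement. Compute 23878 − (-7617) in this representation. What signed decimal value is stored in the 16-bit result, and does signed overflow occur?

23878 → 0101110101000110
-7617 → 1110001000111111
Subtract via negate-and-add: invert 1110001000111111 + 1 = 0001110111000001 (i.e. 7617).
  0101110101000110
+ 0001110111000001
= 0111101100000111
Result 0111101100000111: MSB = 0 → value 31495.
Both addends (after negating the subtrahend) are non-negative and so is the stored result: no signed overflow.

31495; no overflow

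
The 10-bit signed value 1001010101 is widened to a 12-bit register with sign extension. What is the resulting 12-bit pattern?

MSB of 1001010101 is 1; replicate it into the new high bits.
11|1001010101 → 111001010101 (still -427).

111001010101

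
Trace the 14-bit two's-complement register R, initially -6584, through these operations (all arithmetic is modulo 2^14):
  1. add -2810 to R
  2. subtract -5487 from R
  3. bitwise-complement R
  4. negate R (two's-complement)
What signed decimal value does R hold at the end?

-3906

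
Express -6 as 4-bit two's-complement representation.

|-6| = 6 = 0110 in 4 bits.
Invert the bits: 1001. Add 1: 1010.

1010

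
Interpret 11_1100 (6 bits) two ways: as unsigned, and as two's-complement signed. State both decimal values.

unsigned = 60, signed = -4

Unsigned: 111100 = 60.
Signed: MSB=1 → 60 − 64 = -4.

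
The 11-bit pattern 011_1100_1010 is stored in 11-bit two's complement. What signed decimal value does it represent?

970

MSB is 0, so the value is non-negative: 01111001010 = 970.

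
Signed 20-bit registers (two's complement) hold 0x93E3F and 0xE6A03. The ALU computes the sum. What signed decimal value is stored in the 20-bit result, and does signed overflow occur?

501826; overflow

0x93E3F = 10010011111000111111 = -442817 (signed)
0xE6A03 = 11100110101000000011 = -103933 (signed)
  10010011111000111111
+ 11100110101000000011
= 01111010100001000010  (discard carry-out 1)
Result 01111010100001000010: MSB = 0 → value 501826.
Both addends are negative but the stored result is non-negative: signed overflow. The true value -442817 + (-103933) = -546750 lies outside [-524288, 524287].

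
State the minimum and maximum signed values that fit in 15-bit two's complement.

min = -16384, max = 16383

Minimum: −2^14 = -16384.
Maximum: 2^14 − 1 = 16383.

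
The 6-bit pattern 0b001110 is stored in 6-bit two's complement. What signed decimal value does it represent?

MSB is 0, so the value is non-negative: 001110 = 14.

14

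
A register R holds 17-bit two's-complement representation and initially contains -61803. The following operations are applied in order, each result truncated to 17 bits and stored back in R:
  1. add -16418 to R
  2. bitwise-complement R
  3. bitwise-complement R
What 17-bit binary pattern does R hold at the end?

01100111001110011

Start: R = -61803 = 10000111010010101.
R = -61803 + (-16418) = -78221; wraps to 52851 = 01100111001110011
R = NOT 01100111001110011 = 10011000110001100 = -52852
R = NOT 10011000110001100 = 01100111001110011 = 52851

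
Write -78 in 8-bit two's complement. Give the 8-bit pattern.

10110010

|-78| = 78 = 01001110 in 8 bits.
Invert the bits: 10110001. Add 1: 10110010.
Check: 10110010 reads as 178 − 256 = -78.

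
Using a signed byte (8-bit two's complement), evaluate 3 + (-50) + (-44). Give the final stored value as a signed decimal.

3 + (-50) = -47 (11010001)
-47 + (-44) = -91 (10100101)

-91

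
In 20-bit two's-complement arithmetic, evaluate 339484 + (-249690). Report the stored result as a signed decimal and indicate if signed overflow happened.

89794; no overflow

339484 → 01010010111000011100
-249690 → 11000011000010100110
  01010010111000011100
+ 11000011000010100110
= 00010101111011000010  (discard carry-out 1)
Result 00010101111011000010: MSB = 0 → value 89794.
Addends have opposite signs, so signed overflow cannot occur.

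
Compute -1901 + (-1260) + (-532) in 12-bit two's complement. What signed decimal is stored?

403

-1901 + (-1260) = -3161 → wraps to 935 (001110100111)
935 + (-532) = 403 (000110010011)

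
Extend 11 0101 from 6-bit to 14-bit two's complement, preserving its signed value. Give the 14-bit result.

MSB of 110101 is 1; replicate it into the new high bits.
11111111|110101 → 11111111110101 (still -11).

11111111110101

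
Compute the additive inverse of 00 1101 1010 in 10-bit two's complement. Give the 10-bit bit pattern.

1100100110

Invert: 1100100101. Add 1: 1100100110.
Check: 0011011010 = 218, 1100100110 = -218.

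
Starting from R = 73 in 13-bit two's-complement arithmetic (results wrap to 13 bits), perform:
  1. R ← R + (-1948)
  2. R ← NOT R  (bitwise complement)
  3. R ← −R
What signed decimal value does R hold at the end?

Start: R = 73 = 0000001001001.
R = 73 + (-1948) = -1875 = 1100010101101
R = NOT 1100010101101 = 0011101010010 = 1874
R = −(1874) = -1874 = 1100010101110

-1874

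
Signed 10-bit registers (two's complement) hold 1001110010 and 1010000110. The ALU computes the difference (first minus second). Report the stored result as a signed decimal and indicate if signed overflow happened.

-20; no overflow

1001110010 = -398 (signed)
1010000110 = -378 (signed)
Subtract via negate-and-add: invert 1010000110 + 1 = 0101111010 (i.e. 378).
  1001110010
+ 0101111010
= 1111101100
Result 1111101100: MSB = 1 → 1004 − 1024 = -20.
Addends (after negating the subtrahend) have opposite signs, so signed overflow cannot occur.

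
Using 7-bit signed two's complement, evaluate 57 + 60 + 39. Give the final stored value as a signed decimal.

28

57 + 60 = 117 → wraps to -11 (1110101)
-11 + 39 = 28 (0011100)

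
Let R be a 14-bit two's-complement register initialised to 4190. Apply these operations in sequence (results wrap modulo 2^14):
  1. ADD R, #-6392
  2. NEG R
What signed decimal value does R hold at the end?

2202

Start: R = 4190 = 01000001011110.
R = 4190 + (-6392) = -2202 = 11011101100110
R = −(-2202) = 2202 = 00100010011010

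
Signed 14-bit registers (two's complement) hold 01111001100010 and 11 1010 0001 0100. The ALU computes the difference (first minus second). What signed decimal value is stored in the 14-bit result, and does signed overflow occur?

01111001100010 = 7778 (signed)
11 1010 0001 0100 → 11101000010100 = -1516 (signed)
Subtract via negate-and-add: invert 11101000010100 + 1 = 00010111101100 (i.e. 1516).
  01111001100010
+ 00010111101100
= 10010001001110
Result 10010001001110: MSB = 1 → 9294 − 16384 = -7090.
Both addends (after negating the subtrahend) are non-negative but the stored result is negative: signed overflow. The true value 7778 − (-1516) = 9294 lies outside [-8192, 8191].

-7090; overflow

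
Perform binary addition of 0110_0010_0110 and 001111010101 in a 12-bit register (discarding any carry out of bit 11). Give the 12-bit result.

  011000100110
+ 001111010101
= 100111111011

100111111011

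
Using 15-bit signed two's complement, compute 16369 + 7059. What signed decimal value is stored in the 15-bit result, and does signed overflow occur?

16369 → 011111111110001
7059 → 001101110010011
  011111111110001
+ 001101110010011
= 101101110000100
Result 101101110000100: MSB = 1 → 23428 − 32768 = -9340.
Both addends are non-negative but the stored result is negative: signed overflow. The true value 16369 + 7059 = 23428 lies outside [-16384, 16383].

-9340; overflow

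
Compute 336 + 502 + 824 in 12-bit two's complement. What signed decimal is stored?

336 + 502 = 838 (001101000110)
838 + 824 = 1662 (011001111110)

1662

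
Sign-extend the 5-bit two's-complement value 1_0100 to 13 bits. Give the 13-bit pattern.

MSB of 10100 is 1; replicate it into the new high bits.
11111111|10100 → 1111111110100 (still -12).

1111111110100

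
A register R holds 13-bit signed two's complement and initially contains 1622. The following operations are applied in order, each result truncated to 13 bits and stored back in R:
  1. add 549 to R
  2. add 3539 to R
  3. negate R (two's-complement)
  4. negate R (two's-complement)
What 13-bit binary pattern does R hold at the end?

1011001001110

Start: R = 1622 = 0011001010110.
R = 1622 + 549 = 2171 = 0100001111011
R = 2171 + 3539 = 5710; wraps to -2482 = 1011001001110
R = −(-2482) = 2482 = 0100110110010
R = −(2482) = -2482 = 1011001001110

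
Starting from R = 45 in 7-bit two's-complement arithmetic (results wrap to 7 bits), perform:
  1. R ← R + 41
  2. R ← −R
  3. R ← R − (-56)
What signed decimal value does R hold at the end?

-30

Start: R = 45 = 0101101.
R = 45 + 41 = 86; wraps to -42 = 1010110
R = −(-42) = 42 = 0101010
R = 42 − (-56) = 98; wraps to -30 = 1100010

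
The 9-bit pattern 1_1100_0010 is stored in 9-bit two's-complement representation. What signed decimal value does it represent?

MSB is 1, so the value is negative.
Invert: 000111101. Add 1: 000111110 = 62. So the value is −62.

-62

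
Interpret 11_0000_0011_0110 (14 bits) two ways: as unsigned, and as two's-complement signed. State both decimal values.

unsigned = 12342, signed = -4042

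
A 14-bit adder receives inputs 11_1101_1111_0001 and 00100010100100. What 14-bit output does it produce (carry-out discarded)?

00011010010101

  11110111110001
+ 00100010100100
= 00011010010101  (discard carry-out 1)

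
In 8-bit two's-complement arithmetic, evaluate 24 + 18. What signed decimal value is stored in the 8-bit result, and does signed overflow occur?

24 → 00011000
18 → 00010010
  00011000
+ 00010010
= 00101010
Result 00101010: MSB = 0 → value 42.
Both addends are non-negative and so is the stored result: no signed overflow.

42; no overflow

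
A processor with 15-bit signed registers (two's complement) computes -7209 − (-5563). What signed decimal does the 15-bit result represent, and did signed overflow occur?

-1646; no overflow

-7209 → 110001111010111
-5563 → 110101001000101
Subtract via negate-and-add: invert 110101001000101 + 1 = 001010110111011 (i.e. 5563).
  110001111010111
+ 001010110111011
= 111100110010010
Result 111100110010010: MSB = 1 → 31122 − 32768 = -1646.
Addends (after negating the subtrahend) have opposite signs, so signed overflow cannot occur.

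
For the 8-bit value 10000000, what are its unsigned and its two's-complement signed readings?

unsigned = 128, signed = -128

Unsigned: 10000000 = 128.
Signed: MSB=1 → 128 − 256 = -128.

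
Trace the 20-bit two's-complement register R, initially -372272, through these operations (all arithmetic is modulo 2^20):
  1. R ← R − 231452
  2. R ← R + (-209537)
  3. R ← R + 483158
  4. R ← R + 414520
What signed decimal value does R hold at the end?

Start: R = -372272 = 10100101000111010000.
R = -372272 − 231452 = -603724; wraps to 444852 = 01101100100110110100
R = 444852 + (-209537) = 235315 = 00111001011100110011
R = 235315 + 483158 = 718473; wraps to -330103 = 10101111011010001001
R = -330103 + 414520 = 84417 = 00010100100111000001

84417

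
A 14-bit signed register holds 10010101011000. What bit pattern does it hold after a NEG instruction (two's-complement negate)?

01101010101000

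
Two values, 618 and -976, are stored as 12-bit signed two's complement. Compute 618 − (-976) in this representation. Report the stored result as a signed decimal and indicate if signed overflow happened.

618 → 001001101010
-976 → 110000110000
Subtract via negate-and-add: invert 110000110000 + 1 = 001111010000 (i.e. 976).
  001001101010
+ 001111010000
= 011000111010
Result 011000111010: MSB = 0 → value 1594.
Both addends (after negating the subtrahend) are non-negative and so is the stored result: no signed overflow.

1594; no overflow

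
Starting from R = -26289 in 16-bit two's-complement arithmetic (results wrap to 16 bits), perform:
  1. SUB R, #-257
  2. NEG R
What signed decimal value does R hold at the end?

26032

Start: R = -26289 = 1001100101001111.
R = -26289 − (-257) = -26032 = 1001101001010000
R = −(-26032) = 26032 = 0110010110110000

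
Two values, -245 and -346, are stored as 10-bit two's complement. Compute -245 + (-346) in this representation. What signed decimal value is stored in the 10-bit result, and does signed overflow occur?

433; overflow

-245 → 1100001011
-346 → 1010100110
  1100001011
+ 1010100110
= 0110110001  (discard carry-out 1)
Result 0110110001: MSB = 0 → value 433.
Both addends are negative but the stored result is non-negative: signed overflow. The true value -245 + (-346) = -591 lies outside [-512, 511].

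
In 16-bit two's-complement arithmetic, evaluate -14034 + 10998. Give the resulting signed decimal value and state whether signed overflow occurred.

-14034 → 1100100100101110
10998 → 0010101011110110
  1100100100101110
+ 0010101011110110
= 1111010000100100
Result 1111010000100100: MSB = 1 → 62500 − 65536 = -3036.
Addends have opposite signs, so signed overflow cannot occur.

-3036; no overflow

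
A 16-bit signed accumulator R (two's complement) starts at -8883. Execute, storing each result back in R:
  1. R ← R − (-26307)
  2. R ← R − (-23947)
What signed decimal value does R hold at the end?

-24165

Start: R = -8883 = 1101110101001101.
R = -8883 − (-26307) = 17424 = 0100010000010000
R = 17424 − (-23947) = 41371; wraps to -24165 = 1010000110011011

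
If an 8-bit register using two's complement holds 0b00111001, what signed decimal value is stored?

MSB is 0, so the value is non-negative: 00111001 = 57.

57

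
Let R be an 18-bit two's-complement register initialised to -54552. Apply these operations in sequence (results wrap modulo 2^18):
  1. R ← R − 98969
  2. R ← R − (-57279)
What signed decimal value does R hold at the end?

-96242

Start: R = -54552 = 110010101011101000.
R = -54552 − 98969 = -153521; wraps to 108623 = 011010100001001111
R = 108623 − (-57279) = 165902; wraps to -96242 = 101000100000001110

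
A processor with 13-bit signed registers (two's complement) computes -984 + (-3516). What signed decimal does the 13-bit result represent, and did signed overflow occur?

3692; overflow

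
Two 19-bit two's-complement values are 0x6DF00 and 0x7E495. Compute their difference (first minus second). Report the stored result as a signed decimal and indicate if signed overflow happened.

0x6DF00 = 1101101111100000000 = -73984 (signed)
0x7E495 = 1111110010010010101 = -7019 (signed)
Subtract via negate-and-add: invert 1111110010010010101 + 1 = 0000001101101101011 (i.e. 7019).
  1101101111100000000
+ 0000001101101101011
= 1101111101001101011
Result 1101111101001101011: MSB = 1 → 457323 − 524288 = -66965.
Addends (after negating the subtrahend) have opposite signs, so signed overflow cannot occur.

-66965; no overflow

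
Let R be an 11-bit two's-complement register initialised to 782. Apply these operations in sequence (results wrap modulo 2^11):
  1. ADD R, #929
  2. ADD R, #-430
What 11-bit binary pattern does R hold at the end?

Start: R = 782 = 01100001110.
R = 782 + 929 = 1711; wraps to -337 = 11010101111
R = -337 + (-430) = -767 = 10100000001

10100000001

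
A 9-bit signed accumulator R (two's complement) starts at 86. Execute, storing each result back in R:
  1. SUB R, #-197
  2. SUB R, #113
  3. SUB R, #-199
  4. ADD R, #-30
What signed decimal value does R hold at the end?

Start: R = 86 = 001010110.
R = 86 − (-197) = 283; wraps to -229 = 100011011
R = -229 − 113 = -342; wraps to 170 = 010101010
R = 170 − (-199) = 369; wraps to -143 = 101110001
R = -143 + (-30) = -173 = 101010011

-173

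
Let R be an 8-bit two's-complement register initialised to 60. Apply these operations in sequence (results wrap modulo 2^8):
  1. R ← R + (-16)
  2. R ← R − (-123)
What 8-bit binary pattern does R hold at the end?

10100111

Start: R = 60 = 00111100.
R = 60 + (-16) = 44 = 00101100
R = 44 − (-123) = 167; wraps to -89 = 10100111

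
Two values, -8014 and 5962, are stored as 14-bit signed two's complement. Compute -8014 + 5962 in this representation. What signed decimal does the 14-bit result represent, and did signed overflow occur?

-8014 → 10000010110010
5962 → 01011101001010
  10000010110010
+ 01011101001010
= 11011111111100
Result 11011111111100: MSB = 1 → 14332 − 16384 = -2052.
Addends have opposite signs, so signed overflow cannot occur.

-2052; no overflow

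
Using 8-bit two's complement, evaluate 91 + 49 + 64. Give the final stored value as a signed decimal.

-52

91 + 49 = 140 → wraps to -116 (10001100)
-116 + 64 = -52 (11001100)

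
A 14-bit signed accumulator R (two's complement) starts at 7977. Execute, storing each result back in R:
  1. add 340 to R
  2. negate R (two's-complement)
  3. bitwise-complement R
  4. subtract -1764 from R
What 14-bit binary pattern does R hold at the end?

Start: R = 7977 = 01111100101001.
R = 7977 + 340 = 8317; wraps to -8067 = 10000001111101
R = −(-8067) = 8067 = 01111110000011
R = NOT 01111110000011 = 10000001111100 = -8068
R = -8068 − (-1764) = -6304 = 10011101100000

10011101100000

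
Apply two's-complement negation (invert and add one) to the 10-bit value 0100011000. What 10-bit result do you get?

Invert: 1011100111. Add 1: 1011101000.
Check: 0100011000 = 280, 1011101000 = -280.

1011101000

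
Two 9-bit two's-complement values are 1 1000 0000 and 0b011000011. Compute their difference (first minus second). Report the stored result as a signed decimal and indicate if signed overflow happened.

189; overflow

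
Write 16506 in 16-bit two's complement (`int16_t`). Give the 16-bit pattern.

16506 is non-negative, so write it directly in 16 bits: 0100000001111010.

0100000001111010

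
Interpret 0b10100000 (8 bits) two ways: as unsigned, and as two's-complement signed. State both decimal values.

unsigned = 160, signed = -96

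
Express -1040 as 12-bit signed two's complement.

|-1040| = 1040 = 010000010000 in 12 bits.
Invert the bits: 101111101111. Add 1: 101111110000.

101111110000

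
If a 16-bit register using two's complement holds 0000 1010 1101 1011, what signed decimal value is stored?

2779

MSB is 0, so the value is non-negative: 0000101011011011 = 2779.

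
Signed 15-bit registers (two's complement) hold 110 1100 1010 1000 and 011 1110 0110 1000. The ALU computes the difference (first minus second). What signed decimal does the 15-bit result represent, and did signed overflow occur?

11840; overflow

110 1100 1010 1000 → 110110010101000 = -4952 (signed)
011 1110 0110 1000 → 011111001101000 = 15976 (signed)
Subtract via negate-and-add: invert 011111001101000 + 1 = 100000110011000 (i.e. -15976).
  110110010101000
+ 100000110011000
= 010111001000000  (discard carry-out 1)
Result 010111001000000: MSB = 0 → value 11840.
Both addends (after negating the subtrahend) are negative but the stored result is non-negative: signed overflow. The true value -4952 − 15976 = -20928 lies outside [-16384, 16383].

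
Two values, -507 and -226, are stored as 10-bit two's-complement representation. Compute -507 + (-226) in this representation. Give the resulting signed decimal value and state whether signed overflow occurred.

291; overflow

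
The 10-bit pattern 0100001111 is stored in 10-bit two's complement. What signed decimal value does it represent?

271

MSB is 0, so the value is non-negative: 0100001111 = 271.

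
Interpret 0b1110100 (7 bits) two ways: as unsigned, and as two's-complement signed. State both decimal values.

unsigned = 116, signed = -12

Unsigned: 1110100 = 116.
Signed: MSB=1 → 116 − 128 = -12.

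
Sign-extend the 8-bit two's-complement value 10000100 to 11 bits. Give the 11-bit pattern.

MSB of 10000100 is 1; replicate it into the new high bits.
111|10000100 → 11110000100 (still -124).

11110000100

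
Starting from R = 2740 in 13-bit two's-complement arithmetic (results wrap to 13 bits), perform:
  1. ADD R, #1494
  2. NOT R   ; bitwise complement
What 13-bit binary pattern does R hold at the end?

0111101110101

Start: R = 2740 = 0101010110100.
R = 2740 + 1494 = 4234; wraps to -3958 = 1000010001010
R = NOT 1000010001010 = 0111101110101 = 3957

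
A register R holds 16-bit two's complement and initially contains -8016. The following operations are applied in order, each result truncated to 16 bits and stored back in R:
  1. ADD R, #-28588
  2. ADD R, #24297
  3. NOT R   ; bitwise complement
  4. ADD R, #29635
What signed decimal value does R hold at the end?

Start: R = -8016 = 1110000010110000.
R = -8016 + (-28588) = -36604; wraps to 28932 = 0111000100000100
R = 28932 + 24297 = 53229; wraps to -12307 = 1100111111101101
R = NOT 1100111111101101 = 0011000000010010 = 12306
R = 12306 + 29635 = 41941; wraps to -23595 = 1010001111010101

-23595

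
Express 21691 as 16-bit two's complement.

21691 is non-negative, so write it directly in 16 bits: 0101010010111011.

0101010010111011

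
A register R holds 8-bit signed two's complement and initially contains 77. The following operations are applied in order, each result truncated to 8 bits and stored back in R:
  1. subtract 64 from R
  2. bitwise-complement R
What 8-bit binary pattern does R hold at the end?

Start: R = 77 = 01001101.
R = 77 − 64 = 13 = 00001101
R = NOT 00001101 = 11110010 = -14

11110010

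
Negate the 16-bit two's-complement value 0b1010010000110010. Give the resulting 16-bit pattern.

0101101111001110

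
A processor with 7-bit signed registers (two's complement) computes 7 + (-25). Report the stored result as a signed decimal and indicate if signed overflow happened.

7 → 0000111
-25 → 1100111
  0000111
+ 1100111
= 1101110
Result 1101110: MSB = 1 → 110 − 128 = -18.
Addends have opposite signs, so signed overflow cannot occur.

-18; no overflow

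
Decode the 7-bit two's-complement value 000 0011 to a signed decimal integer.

3

MSB is 0, so the value is non-negative: 0000011 = 3.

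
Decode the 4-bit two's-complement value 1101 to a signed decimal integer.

-3

MSB is 1, so the value is negative.
Invert: 0010. Add 1: 0011 = 3. So the value is −3.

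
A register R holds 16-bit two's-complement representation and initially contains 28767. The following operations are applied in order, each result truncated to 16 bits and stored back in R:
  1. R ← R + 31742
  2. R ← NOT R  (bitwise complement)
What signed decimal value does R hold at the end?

Start: R = 28767 = 0111000001011111.
R = 28767 + 31742 = 60509; wraps to -5027 = 1110110001011101
R = NOT 1110110001011101 = 0001001110100010 = 5026

5026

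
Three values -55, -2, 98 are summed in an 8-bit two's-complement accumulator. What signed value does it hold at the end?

41

-55 + (-2) = -57 (11000111)
-57 + 98 = 41 (00101001)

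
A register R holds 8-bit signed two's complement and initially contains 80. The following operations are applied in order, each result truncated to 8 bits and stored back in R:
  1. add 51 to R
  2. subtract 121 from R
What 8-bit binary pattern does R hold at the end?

Start: R = 80 = 01010000.
R = 80 + 51 = 131; wraps to -125 = 10000011
R = -125 − 121 = -246; wraps to 10 = 00001010

00001010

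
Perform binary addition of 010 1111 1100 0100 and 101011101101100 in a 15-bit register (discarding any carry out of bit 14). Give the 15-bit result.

000011100110000

  010111111000100
+ 101011101101100
= 000011100110000  (discard carry-out 1)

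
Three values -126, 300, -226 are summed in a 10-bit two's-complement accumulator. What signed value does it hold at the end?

-126 + 300 = 174 (0010101110)
174 + (-226) = -52 (1111001100)

-52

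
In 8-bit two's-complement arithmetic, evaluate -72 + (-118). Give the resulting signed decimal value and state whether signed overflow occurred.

66; overflow

-72 → 10111000
-118 → 10001010
  10111000
+ 10001010
= 01000010  (discard carry-out 1)
Result 01000010: MSB = 0 → value 66.
Both addends are negative but the stored result is non-negative: signed overflow. The true value -72 + (-118) = -190 lies outside [-128, 127].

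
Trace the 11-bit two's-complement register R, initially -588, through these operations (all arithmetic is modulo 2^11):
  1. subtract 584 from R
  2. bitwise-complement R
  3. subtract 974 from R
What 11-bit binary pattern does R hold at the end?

00011000101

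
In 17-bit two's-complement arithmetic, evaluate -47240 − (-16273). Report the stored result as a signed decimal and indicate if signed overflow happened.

-30967; no overflow

-47240 → 10100011101111000
-16273 → 11100000001101111
Subtract via negate-and-add: invert 11100000001101111 + 1 = 00011111110010001 (i.e. 16273).
  10100011101111000
+ 00011111110010001
= 11000011100001001
Result 11000011100001001: MSB = 1 → 100105 − 131072 = -30967.
Addends (after negating the subtrahend) have opposite signs, so signed overflow cannot occur.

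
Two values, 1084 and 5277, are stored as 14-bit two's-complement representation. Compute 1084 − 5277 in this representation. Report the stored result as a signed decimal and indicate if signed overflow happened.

1084 → 00010000111100
5277 → 01010010011101
Subtract via negate-and-add: invert 01010010011101 + 1 = 10101101100011 (i.e. -5277).
  00010000111100
+ 10101101100011
= 10111110011111
Result 10111110011111: MSB = 1 → 12191 − 16384 = -4193.
Addends (after negating the subtrahend) have opposite signs, so signed overflow cannot occur.

-4193; no overflow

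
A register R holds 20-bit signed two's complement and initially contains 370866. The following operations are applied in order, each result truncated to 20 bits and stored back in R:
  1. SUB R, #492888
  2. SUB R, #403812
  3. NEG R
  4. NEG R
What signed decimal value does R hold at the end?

522742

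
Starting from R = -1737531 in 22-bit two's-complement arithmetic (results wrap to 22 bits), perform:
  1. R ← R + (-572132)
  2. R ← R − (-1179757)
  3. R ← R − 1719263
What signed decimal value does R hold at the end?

Start: R = -1737531 = 1001010111110011000101.
R = -1737531 + (-572132) = -2309663; wraps to 1884641 = 0111001100000111100001
R = 1884641 − (-1179757) = 3064398; wraps to -1129906 = 1011101100001001001110
R = -1129906 − 1719263 = -2849169; wraps to 1345135 = 0101001000011001101111

1345135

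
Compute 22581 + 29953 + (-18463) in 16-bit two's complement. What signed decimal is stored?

22581 + 29953 = 52534 → wraps to -13002 (1100110100110110)
-13002 + (-18463) = -31465 (1000010100010111)

-31465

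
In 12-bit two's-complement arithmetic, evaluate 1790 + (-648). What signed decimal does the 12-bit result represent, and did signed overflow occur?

1142; no overflow

1790 → 011011111110
-648 → 110101111000
  011011111110
+ 110101111000
= 010001110110  (discard carry-out 1)
Result 010001110110: MSB = 0 → value 1142.
Addends have opposite signs, so signed overflow cannot occur.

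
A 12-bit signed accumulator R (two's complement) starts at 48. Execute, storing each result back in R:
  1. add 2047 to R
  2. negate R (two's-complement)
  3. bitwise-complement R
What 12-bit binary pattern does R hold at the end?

Start: R = 48 = 000000110000.
R = 48 + 2047 = 2095; wraps to -2001 = 100000101111
R = −(-2001) = 2001 = 011111010001
R = NOT 011111010001 = 100000101110 = -2002

100000101110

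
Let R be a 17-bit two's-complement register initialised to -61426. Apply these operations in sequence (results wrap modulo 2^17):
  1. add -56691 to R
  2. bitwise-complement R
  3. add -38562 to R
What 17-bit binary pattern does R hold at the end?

10011011011000010

Start: R = -61426 = 10001000000001110.
R = -61426 + (-56691) = -118117; wraps to 12955 = 00011001010011011
R = NOT 00011001010011011 = 11100110101100100 = -12956
R = -12956 + (-38562) = -51518 = 10011011011000010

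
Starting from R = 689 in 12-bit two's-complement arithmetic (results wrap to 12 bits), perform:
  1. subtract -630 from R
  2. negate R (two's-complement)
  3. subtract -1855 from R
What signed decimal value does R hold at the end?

Start: R = 689 = 001010110001.
R = 689 − (-630) = 1319 = 010100100111
R = −(1319) = -1319 = 101011011001
R = -1319 − (-1855) = 536 = 001000011000

536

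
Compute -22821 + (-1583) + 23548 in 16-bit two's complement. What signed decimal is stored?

-856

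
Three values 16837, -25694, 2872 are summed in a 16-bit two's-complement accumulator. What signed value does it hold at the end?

-5985

16837 + (-25694) = -8857 (1101110101100111)
-8857 + 2872 = -5985 (1110100010011111)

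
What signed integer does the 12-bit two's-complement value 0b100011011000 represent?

-1832

MSB is 1, so the value is negative.
Invert: 011100100111. Add 1: 011100101000 = 1832. So the value is −1832.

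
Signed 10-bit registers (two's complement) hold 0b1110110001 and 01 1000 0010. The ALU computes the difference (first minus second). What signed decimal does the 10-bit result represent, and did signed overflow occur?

-465; no overflow

0b1110110001 → 1110110001 = -79 (signed)
01 1000 0010 → 0110000010 = 386 (signed)
Subtract via negate-and-add: invert 0110000010 + 1 = 1001111110 (i.e. -386).
  1110110001
+ 1001111110
= 1000101111  (discard carry-out 1)
Result 1000101111: MSB = 1 → 559 − 1024 = -465.
Both addends (after negating the subtrahend) are negative and so is the stored result: no signed overflow.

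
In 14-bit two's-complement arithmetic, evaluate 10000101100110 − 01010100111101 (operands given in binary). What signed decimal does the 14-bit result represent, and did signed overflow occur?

10000101100110 = -7834 (signed)
01010100111101 = 5437 (signed)
Subtract via negate-and-add: invert 01010100111101 + 1 = 10101011000011 (i.e. -5437).
  10000101100110
+ 10101011000011
= 00110000101001  (discard carry-out 1)
Result 00110000101001: MSB = 0 → value 3113.
Both addends (after negating the subtrahend) are negative but the stored result is non-negative: signed overflow. The true value -7834 − 5437 = -13271 lies outside [-8192, 8191].

3113; overflow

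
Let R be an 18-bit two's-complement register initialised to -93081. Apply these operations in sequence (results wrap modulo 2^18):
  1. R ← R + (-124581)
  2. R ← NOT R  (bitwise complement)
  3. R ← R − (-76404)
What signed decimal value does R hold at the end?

Start: R = -93081 = 101001010001100111.
R = -93081 + (-124581) = -217662; wraps to 44482 = 001010110111000010
R = NOT 001010110111000010 = 110101001000111101 = -44483
R = -44483 − (-76404) = 31921 = 000111110010110001

31921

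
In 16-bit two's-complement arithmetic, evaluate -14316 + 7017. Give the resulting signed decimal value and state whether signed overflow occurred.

-14316 → 1100100000010100
7017 → 0001101101101001
  1100100000010100
+ 0001101101101001
= 1110001101111101
Result 1110001101111101: MSB = 1 → 58237 − 65536 = -7299.
Addends have opposite signs, so signed overflow cannot occur.

-7299; no overflow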